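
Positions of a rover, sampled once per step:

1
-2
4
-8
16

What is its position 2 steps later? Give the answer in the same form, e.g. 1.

Consecutive displacements -3, +6, -12, +24 scale by a factor of -2 each step.
step 5: 16 − 48 → -32
step 6: -32 + 96 → 64

64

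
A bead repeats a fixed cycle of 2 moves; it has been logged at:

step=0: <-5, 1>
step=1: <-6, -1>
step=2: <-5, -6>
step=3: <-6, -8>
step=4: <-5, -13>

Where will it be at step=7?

<-6, -22>

Step-to-step displacements: <-1, -2>, <+1, -5>, <-1, -2>, <+1, -5> — a repeating cycle of length 2.
step 5: apply <-1, -2> → <-6, -15>
step 6: apply <+1, -5> → <-5, -20>
step 7: apply <-1, -2> → <-6, -22>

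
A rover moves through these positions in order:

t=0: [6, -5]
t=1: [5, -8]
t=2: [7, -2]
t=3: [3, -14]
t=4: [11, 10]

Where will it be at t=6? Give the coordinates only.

The jumps are [-1, -3], [+2, +6], [-4, -12], [+8, +24] — a geometric progression with ratio -2.
step 5: [11, 10] + [-16, -48] → [-5, -38]
step 6: [-5, -38] + [+32, +96] → [27, 58]

[27, 58]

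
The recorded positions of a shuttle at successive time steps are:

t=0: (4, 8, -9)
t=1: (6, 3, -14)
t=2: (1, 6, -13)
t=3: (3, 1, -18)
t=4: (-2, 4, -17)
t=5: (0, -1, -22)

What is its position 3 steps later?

(-8, 0, -25)

Differencing gives (+2, -5, -5), (-5, +3, +1), (+2, -5, -5), (-5, +3, +1), (+2, -5, -5). This is the pattern (+2, -5, -5), (-5, +3, +1) repeated.
step 6: apply (-5, +3, +1) → (-5, 2, -21)
step 7: apply (+2, -5, -5) → (-3, -3, -26)
step 8: apply (-5, +3, +1) → (-8, 0, -25)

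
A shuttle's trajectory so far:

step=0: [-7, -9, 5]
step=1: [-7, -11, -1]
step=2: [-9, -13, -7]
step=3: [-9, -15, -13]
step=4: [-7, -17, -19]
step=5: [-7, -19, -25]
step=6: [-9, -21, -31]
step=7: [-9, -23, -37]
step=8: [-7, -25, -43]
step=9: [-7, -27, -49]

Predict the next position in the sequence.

First: cycles through -7, -7, -9, -9 every 4 steps. Step 10 lands at position 2 of the cycle → -9.
Second: linear, -2 per step → -29 at step 10.
Third: linear, -6 per step → -55 at step 10.

[-9, -29, -55]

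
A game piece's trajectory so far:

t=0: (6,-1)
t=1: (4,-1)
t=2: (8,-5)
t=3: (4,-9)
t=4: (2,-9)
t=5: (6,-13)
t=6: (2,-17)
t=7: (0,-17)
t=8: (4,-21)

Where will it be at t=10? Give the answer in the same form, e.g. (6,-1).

Step-to-step displacements: (-2,+0), (+4,-4), (-4,-4), (-2,+0), (+4,-4), (-4,-4), (-2,+0), (+4,-4) — a repeating cycle of length 3.
step 9: apply (-4,-4) → (0,-25)
step 10: apply (-2,+0) → (-2,-25)

(-2,-25)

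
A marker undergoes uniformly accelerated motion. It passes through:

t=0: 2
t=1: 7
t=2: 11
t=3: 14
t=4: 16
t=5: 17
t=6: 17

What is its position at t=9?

11

Successive displacements: +5, +4, +3, +2, +1, +0 — each changes by -1.
step 7: 17 − 1 → 16
step 8: 16 − 2 → 14
step 9: 14 − 3 → 11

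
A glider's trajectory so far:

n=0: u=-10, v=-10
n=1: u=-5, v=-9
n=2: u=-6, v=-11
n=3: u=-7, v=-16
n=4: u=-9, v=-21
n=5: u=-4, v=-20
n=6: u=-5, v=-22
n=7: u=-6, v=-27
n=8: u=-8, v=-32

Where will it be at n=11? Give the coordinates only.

u=-5, v=-38

The moves between consecutive positions are (+5,+1), (-1,-2), (-1,-5), (-2,-5), (+5,+1), (-1,-2), (-1,-5), (-2,-5); they repeat the 4-cycle [(+5,+1), (-1,-2), (-1,-5), (-2,-5)].
step 9: apply (+5,+1) → u=-3, v=-31
step 10: apply (-1,-2) → u=-4, v=-33
step 11: apply (-1,-5) → u=-5, v=-38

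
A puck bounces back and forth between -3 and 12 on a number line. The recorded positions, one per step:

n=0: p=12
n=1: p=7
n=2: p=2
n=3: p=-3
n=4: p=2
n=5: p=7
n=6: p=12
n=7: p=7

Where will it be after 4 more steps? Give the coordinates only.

p=7

The value travels 5 per step and bounces off the walls at -3 and 12.
  step 8: 7 → 2
  step 9: 2 → -3
  step 10: -3 → 2
  step 11: 2 → 7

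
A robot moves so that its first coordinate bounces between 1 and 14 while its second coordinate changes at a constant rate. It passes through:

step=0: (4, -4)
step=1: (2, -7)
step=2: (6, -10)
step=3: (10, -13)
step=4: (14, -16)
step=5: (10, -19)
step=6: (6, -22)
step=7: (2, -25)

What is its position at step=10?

The first coordinate reflects between 1 and 14, moving 4 per step.
  step 8: 2 → 4
  step 9: 4 → 8
  step 10: 8 → 12
The second coordinate changes by -3 each step: at step 10 it is -34.

(12, -34)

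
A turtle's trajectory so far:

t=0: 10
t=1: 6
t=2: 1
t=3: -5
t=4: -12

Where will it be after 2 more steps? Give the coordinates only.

Successive displacements: -4, -5, -6, -7 — each changes by -1.
step 5: -12 − 8 → -20
step 6: -20 − 9 → -29

-29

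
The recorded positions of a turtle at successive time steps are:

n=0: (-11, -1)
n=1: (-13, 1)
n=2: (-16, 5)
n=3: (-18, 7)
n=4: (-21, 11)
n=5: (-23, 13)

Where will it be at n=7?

(-28, 19)

Differencing gives (-2, +2), (-3, +4), (-2, +2), (-3, +4), (-2, +2). This is the pattern (-2, +2), (-3, +4) repeated.
step 6: apply (-3, +4) → (-26, 17)
step 7: apply (-2, +2) → (-28, 19)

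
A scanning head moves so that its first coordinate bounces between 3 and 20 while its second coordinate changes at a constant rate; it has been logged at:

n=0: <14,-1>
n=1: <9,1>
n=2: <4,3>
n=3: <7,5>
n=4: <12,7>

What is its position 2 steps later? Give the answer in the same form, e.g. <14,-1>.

The first coordinate reflects between 3 and 20, moving 5 per step.
  step 5: 12 → 17
  step 6: 17 → 18
The second coordinate changes by +2 each step: at step 6 it is 11.

<18,11>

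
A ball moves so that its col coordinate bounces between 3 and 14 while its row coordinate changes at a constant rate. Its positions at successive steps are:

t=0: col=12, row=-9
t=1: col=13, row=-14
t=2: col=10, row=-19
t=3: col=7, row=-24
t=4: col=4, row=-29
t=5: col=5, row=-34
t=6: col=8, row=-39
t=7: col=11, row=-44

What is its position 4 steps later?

The col coordinate reflects between 3 and 14, moving 3 per step.
  step 8: 11 → 14
  step 9: 14 → 11
  step 10: 11 → 8
  step 11: 8 → 5
The row coordinate changes by -5 each step: at step 11 it is -64.

col=5, row=-64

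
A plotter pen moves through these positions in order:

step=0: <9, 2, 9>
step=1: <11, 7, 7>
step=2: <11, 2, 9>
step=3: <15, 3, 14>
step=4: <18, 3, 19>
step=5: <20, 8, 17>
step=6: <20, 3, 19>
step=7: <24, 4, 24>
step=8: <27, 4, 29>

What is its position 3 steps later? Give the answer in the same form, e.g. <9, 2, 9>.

<33, 5, 34>

Step-to-step displacements: <+2, +5, -2>, <+0, -5, +2>, <+4, +1, +5>, <+3, +0, +5>, <+2, +5, -2>, <+0, -5, +2>, <+4, +1, +5>, <+3, +0, +5> — a repeating cycle of length 4.
step 9: apply <+2, +5, -2> → <29, 9, 27>
step 10: apply <+0, -5, +2> → <29, 4, 29>
step 11: apply <+4, +1, +5> → <33, 5, 34>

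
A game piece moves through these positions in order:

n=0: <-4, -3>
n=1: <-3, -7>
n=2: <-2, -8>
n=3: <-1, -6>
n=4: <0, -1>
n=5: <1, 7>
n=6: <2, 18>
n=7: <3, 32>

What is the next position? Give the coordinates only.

First differences are <+1, -4>, <+1, -1>, <+1, +2>, <+1, +5>, <+1, +8>, <+1, +11>, <+1, +14>; their common second difference is <+0, +3> (constant acceleration).
step 8: <3, 32> + <+1, +17> → <4, 49>

<4, 49>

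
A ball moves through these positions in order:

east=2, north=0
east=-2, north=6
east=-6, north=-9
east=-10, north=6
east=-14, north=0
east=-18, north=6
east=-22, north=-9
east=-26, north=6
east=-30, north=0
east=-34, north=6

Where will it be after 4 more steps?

east=-50, north=6

The east coordinate changes by -4 each step, so at step 13 it is 2 + 13·(-4) = -50.
The north coordinate repeats the cycle [0, 6, -9, 6] with period 4; step 13 mod 4 = 1, giving 6.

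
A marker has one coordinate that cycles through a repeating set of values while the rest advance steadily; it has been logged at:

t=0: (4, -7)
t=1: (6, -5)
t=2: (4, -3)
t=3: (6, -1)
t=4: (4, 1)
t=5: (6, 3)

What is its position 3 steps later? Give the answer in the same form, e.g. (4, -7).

First: cycles through 4, 6 every 2 steps. Step 8 lands at position 0 of the cycle → 4.
Second: linear, +2 per step → 9 at step 8.

(4, 9)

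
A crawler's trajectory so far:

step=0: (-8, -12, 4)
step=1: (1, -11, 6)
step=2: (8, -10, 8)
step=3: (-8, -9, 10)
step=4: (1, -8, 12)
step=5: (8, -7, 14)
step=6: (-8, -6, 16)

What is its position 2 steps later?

First: cycles through -8, 1, 8 every 3 steps. Step 8 lands at position 2 of the cycle → 8.
Second: linear, +1 per step → -4 at step 8.
Third: linear, +2 per step → 20 at step 8.

(8, -4, 20)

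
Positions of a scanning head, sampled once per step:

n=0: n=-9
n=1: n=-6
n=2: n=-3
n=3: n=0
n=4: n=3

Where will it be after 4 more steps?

The position changes by +3 every step.
step 5: 3 + 3 → n=6
step 6: 6 + 3 → n=9
step 7: 9 + 3 → n=12
step 8: 12 + 3 → n=15

n=15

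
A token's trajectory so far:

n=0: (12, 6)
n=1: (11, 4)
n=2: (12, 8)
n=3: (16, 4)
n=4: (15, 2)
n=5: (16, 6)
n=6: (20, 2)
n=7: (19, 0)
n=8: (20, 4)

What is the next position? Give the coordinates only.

The moves between consecutive positions are (-1, -2), (+1, +4), (+4, -4), (-1, -2), (+1, +4), (+4, -4), (-1, -2), (+1, +4); they repeat the 3-cycle [(-1, -2), (+1, +4), (+4, -4)].
step 9: apply (+4, -4) → (24, 0)

(24, 0)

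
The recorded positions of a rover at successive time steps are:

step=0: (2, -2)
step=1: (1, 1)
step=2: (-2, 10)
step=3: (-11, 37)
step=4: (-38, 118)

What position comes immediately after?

(-119, 361)

Step-to-step displacements: (-1, +3), (-3, +9), (-9, +27), (-27, +81); each is 3× the previous.
step 5: (-38, 118) + (-81, +243) → (-119, 361)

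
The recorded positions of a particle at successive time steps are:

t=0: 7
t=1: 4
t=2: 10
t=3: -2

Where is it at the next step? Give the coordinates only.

Consecutive displacements -3, +6, -12 scale by a factor of -2 each step.
step 4: -2 + 24 → 22

22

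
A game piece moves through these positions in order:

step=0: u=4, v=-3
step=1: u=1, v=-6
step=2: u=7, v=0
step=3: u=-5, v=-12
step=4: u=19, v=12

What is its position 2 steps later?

u=67, v=60

Step-to-step displacements: (-3, -3), (+6, +6), (-12, -12), (+24, +24); each is -2× the previous.
step 5: u=19, v=12 + (-48, -48) → u=-29, v=-36
step 6: u=-29, v=-36 + (+96, +96) → u=67, v=60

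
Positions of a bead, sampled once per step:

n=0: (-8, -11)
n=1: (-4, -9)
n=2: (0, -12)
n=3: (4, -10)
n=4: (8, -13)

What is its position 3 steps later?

(20, -12)

The moves between consecutive positions are (+4, +2), (+4, -3), (+4, +2), (+4, -3); they repeat the 2-cycle [(+4, +2), (+4, -3)].
step 5: apply (+4, +2) → (12, -11)
step 6: apply (+4, -3) → (16, -14)
step 7: apply (+4, +2) → (20, -12)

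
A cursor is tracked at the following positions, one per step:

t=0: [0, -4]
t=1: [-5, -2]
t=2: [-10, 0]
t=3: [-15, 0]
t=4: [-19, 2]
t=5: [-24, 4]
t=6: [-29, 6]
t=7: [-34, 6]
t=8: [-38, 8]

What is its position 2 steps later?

The moves between consecutive positions are [-5, +2], [-5, +2], [-5, +0], [-4, +2], [-5, +2], [-5, +2], [-5, +0], [-4, +2]; they repeat the 4-cycle [[-5, +2], [-5, +2], [-5, +0], [-4, +2]].
step 9: apply [-5, +2] → [-43, 10]
step 10: apply [-5, +2] → [-48, 12]

[-48, 12]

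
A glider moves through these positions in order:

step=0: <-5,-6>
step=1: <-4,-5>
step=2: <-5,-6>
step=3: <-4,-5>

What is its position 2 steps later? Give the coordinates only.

<-4,-5>

Consecutive displacements <+1,+1>, <-1,-1>, <+1,+1> scale by a factor of -1 each step.
step 4: <-4,-5> + <-1,-1> → <-5,-6>
step 5: <-5,-6> + <+1,+1> → <-4,-5>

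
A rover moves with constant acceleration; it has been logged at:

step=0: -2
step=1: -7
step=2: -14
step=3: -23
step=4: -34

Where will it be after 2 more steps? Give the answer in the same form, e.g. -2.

First differences are -5, -7, -9, -11; their common second difference is -2 (constant acceleration).
step 5: -34 − 13 → -47
step 6: -47 − 15 → -62

-62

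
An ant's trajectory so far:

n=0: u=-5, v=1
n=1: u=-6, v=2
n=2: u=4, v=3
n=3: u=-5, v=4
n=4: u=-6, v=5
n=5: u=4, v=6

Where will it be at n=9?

u=-5, v=10

The u coordinate repeats the cycle [-5, -6, 4] with period 3; step 9 mod 3 = 0, giving -5.
The v coordinate changes by +1 each step, so at step 9 it is 1 + 9·(1) = 10.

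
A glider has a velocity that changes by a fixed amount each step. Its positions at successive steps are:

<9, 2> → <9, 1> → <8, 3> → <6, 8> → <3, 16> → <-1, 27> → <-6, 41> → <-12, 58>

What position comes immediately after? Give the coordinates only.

First differences are <+0, -1>, <-1, +2>, <-2, +5>, <-3, +8>, <-4, +11>, <-5, +14>, <-6, +17>; their common second difference is <-1, +3> (constant acceleration).
step 8: <-12, 58> + <-7, +20> → <-19, 78>

<-19, 78>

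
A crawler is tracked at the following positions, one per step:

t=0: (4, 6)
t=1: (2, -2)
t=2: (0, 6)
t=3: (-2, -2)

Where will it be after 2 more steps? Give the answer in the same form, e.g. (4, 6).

The first coordinate changes by -2 each step, so at step 5 it is 4 + 5·(-2) = -6.
The second coordinate repeats the cycle [6, -2] with period 2; step 5 mod 2 = 1, giving -2.

(-6, -2)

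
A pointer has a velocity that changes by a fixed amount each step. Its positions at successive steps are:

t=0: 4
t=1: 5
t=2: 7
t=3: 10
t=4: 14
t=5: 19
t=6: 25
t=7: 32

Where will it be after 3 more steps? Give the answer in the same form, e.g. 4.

59

First differences are +1, +2, +3, +4, +5, +6, +7; their common second difference is +1 (constant acceleration).
step 8: 32 + 8 → 40
step 9: 40 + 9 → 49
step 10: 49 + 10 → 59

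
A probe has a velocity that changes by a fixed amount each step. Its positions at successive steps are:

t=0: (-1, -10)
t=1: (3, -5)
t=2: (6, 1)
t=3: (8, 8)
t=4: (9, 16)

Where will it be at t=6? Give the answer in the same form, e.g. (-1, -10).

Successive displacements: (+4, +5), (+3, +6), (+2, +7), (+1, +8) — each changes by (-1, +1).
step 5: (9, 16) + (+0, +9) → (9, 25)
step 6: (9, 25) + (-1, +10) → (8, 35)

(8, 35)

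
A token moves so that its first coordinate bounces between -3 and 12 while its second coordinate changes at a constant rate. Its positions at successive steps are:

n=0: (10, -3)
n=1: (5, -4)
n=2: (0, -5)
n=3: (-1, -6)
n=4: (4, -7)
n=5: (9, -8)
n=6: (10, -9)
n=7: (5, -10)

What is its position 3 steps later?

The first coordinate reflects between -3 and 12, moving 5 per step.
  step 8: 5 → 0
  step 9: 0 → -1
  step 10: -1 → 4
The second coordinate changes by -1 each step: at step 10 it is -13.

(4, -13)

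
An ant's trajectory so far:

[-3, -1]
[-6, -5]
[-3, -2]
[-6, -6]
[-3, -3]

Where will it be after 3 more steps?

[-6, -8]

Step-to-step displacements: [-3, -4], [+3, +3], [-3, -4], [+3, +3] — a repeating cycle of length 2.
step 5: apply [-3, -4] → [-6, -7]
step 6: apply [+3, +3] → [-3, -4]
step 7: apply [-3, -4] → [-6, -8]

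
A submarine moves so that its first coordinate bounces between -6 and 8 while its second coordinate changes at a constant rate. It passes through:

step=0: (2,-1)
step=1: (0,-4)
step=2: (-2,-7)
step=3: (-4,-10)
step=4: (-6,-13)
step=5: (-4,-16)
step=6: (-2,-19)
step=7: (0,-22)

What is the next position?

(2,-25)

The first coordinate reflects between -6 and 8, moving 2 per step.
  step 8: 0 → 2
The second coordinate changes by -3 each step: at step 8 it is -25.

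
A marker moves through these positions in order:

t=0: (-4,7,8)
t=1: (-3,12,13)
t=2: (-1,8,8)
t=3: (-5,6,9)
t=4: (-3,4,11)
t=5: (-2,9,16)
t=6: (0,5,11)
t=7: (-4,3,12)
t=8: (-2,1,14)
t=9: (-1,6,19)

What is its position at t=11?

(-3,0,15)

Step-to-step displacements: (+1,+5,+5), (+2,-4,-5), (-4,-2,+1), (+2,-2,+2), (+1,+5,+5), (+2,-4,-5), (-4,-2,+1), (+2,-2,+2), (+1,+5,+5) — a repeating cycle of length 4.
step 10: apply (+2,-4,-5) → (1,2,14)
step 11: apply (-4,-2,+1) → (-3,0,15)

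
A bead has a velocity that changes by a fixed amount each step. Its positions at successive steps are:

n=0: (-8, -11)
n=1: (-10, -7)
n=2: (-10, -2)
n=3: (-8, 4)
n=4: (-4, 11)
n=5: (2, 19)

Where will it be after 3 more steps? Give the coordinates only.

First differences are (-2, +4), (+0, +5), (+2, +6), (+4, +7), (+6, +8); their common second difference is (+2, +1) (constant acceleration).
step 6: (2, 19) + (+8, +9) → (10, 28)
step 7: (10, 28) + (+10, +10) → (20, 38)
step 8: (20, 38) + (+12, +11) → (32, 49)

(32, 49)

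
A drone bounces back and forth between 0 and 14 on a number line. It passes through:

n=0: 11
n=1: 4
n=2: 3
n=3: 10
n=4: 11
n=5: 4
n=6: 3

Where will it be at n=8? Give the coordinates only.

The value travels 7 per step and bounces off the walls at 0 and 14.
  step 7: 3 → 10
  step 8: 10 → 11

11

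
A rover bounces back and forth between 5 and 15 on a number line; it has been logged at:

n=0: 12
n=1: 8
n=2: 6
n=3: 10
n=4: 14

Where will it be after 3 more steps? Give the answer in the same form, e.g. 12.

6

The value reflects between 5 and 15, moving 4 per step.
  step 5: 14 → 12
  step 6: 12 → 8
  step 7: 8 → 6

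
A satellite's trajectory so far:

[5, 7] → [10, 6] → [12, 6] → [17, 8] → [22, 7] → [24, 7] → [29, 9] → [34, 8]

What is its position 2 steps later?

Step-to-step displacements: [+5, -1], [+2, +0], [+5, +2], [+5, -1], [+2, +0], [+5, +2], [+5, -1] — a repeating cycle of length 3.
step 8: apply [+2, +0] → [36, 8]
step 9: apply [+5, +2] → [41, 10]

[41, 10]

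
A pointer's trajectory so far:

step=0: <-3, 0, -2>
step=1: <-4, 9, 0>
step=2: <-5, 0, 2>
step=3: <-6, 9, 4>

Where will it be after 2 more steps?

The first coordinate changes by -1 each step, so at step 5 it is -3 + 5·(-1) = -8.
The second coordinate repeats the cycle [0, 9] with period 2; step 5 mod 2 = 1, giving 9.
The third coordinate changes by +2 each step, so at step 5 it is -2 + 5·(2) = 8.

<-8, 9, 8>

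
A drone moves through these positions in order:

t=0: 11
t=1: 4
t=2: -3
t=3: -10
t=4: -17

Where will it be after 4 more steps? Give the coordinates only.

-45

Constant displacement of -7 per step.
step 5: -17 − 7 → -24
step 6: -24 − 7 → -31
step 7: -31 − 7 → -38
step 8: -38 − 7 → -45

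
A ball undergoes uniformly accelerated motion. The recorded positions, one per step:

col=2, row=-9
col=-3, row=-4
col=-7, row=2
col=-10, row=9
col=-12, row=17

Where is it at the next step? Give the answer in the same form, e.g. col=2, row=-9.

Taking differences between consecutive positions: (-5,+5), (-4,+6), (-3,+7), (-2,+8). These grow by (+1,+1) each step.
step 5: col=-12, row=17 + (-1,+9) → col=-13, row=26

col=-13, row=26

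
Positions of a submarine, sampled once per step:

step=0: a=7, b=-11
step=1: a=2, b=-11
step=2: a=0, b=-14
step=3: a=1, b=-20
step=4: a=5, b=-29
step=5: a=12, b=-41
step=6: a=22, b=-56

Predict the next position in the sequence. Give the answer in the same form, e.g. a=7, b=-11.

a=35, b=-74

Taking differences between consecutive positions: (-5, +0), (-2, -3), (+1, -6), (+4, -9), (+7, -12), (+10, -15). These grow by (+3, -3) each step.
step 7: a=22, b=-56 + (+13, -18) → a=35, b=-74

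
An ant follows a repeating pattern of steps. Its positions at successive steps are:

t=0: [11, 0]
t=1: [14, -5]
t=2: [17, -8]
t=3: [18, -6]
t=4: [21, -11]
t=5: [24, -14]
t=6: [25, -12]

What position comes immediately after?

[28, -17]

The moves between consecutive positions are [+3, -5], [+3, -3], [+1, +2], [+3, -5], [+3, -3], [+1, +2]; they repeat the 3-cycle [[+3, -5], [+3, -3], [+1, +2]].
step 7: apply [+3, -5] → [28, -17]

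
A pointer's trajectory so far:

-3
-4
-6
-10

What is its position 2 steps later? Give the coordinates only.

Step-to-step displacements: -1, -2, -4; each is 2× the previous.
step 4: -10 − 8 → -18
step 5: -18 − 16 → -34

-34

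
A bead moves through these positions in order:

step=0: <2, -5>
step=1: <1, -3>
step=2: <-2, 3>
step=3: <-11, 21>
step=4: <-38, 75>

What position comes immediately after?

Consecutive displacements <-1, +2>, <-3, +6>, <-9, +18>, <-27, +54> scale by a factor of 3 each step.
step 5: <-38, 75> + <-81, +162> → <-119, 237>

<-119, 237>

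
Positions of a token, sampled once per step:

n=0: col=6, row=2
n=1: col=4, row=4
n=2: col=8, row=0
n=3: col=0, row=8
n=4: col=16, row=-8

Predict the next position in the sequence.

col=-16, row=24

Consecutive displacements (-2, +2), (+4, -4), (-8, +8), (+16, -16) scale by a factor of -2 each step.
step 5: col=16, row=-8 + (-32, +32) → col=-16, row=24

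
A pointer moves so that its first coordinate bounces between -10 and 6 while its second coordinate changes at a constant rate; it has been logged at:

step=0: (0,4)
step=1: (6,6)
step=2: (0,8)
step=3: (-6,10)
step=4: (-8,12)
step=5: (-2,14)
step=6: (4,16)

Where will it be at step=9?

The first coordinate travels 6 per step and bounces off the walls at -10 and 6.
  step 7: 4 → 2
  step 8: 2 → -4
  step 9: -4 → -10
The second coordinate changes by +2 each step: at step 9 it is 22.

(-10,22)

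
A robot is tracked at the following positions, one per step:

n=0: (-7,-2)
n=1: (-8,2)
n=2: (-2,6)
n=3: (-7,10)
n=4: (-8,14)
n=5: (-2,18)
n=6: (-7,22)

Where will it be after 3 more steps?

The first coordinate repeats the cycle [-7, -8, -2] with period 3; step 9 mod 3 = 0, giving -7.
The second coordinate changes by +4 each step, so at step 9 it is -2 + 9·(4) = 34.

(-7,34)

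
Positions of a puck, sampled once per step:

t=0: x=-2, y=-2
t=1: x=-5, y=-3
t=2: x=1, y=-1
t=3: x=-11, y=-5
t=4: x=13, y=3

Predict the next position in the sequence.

Step-to-step displacements: (-3, -1), (+6, +2), (-12, -4), (+24, +8); each is -2× the previous.
step 5: x=13, y=3 + (-48, -16) → x=-35, y=-13

x=-35, y=-13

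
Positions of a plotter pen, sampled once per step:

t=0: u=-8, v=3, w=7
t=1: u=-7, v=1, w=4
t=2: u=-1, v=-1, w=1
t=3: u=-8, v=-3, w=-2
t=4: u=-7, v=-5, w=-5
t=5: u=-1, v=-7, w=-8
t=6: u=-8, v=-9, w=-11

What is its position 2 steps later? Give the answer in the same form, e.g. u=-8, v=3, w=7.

U: cycles through -8, -7, -1 every 3 steps. Step 8 lands at position 2 of the cycle → -1.
V: linear, -2 per step → -13 at step 8.
W: linear, -3 per step → -17 at step 8.

u=-1, v=-13, w=-17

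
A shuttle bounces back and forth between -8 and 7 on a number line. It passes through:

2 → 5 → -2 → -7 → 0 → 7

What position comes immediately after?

0

The value travels 7 per step and bounces off the walls at -8 and 7.
  step 6: 7 → 0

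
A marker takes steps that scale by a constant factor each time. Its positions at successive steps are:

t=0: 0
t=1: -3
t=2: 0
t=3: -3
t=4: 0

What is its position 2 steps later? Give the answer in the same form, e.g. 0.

0

Step-to-step displacements: -3, +3, -3, +3; each is -1× the previous.
step 5: 0 − 3 → -3
step 6: -3 + 3 → 0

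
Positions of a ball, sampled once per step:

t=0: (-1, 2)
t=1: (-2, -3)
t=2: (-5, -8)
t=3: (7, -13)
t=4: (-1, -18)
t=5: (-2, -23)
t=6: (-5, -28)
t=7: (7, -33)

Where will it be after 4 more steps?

First: cycles through -1, -2, -5, 7 every 4 steps. Step 11 lands at position 3 of the cycle → 7.
Second: linear, -5 per step → -53 at step 11.

(7, -53)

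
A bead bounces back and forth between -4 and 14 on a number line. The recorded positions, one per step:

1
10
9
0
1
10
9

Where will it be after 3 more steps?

The value travels 9 per step and bounces off the walls at -4 and 14.
  step 7: 9 → 0
  step 8: 0 → 1
  step 9: 1 → 10

10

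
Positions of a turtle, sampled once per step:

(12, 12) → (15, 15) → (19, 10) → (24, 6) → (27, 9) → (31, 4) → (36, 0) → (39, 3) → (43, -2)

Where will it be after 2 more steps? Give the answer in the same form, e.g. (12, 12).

Differencing gives (+3, +3), (+4, -5), (+5, -4), (+3, +3), (+4, -5), (+5, -4), (+3, +3), (+4, -5). This is the pattern (+3, +3), (+4, -5), (+5, -4) repeated.
step 9: apply (+5, -4) → (48, -6)
step 10: apply (+3, +3) → (51, -3)

(51, -3)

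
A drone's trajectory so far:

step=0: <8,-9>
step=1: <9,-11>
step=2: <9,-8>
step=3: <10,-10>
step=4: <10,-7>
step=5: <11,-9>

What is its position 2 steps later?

Differencing gives <+1,-2>, <+0,+3>, <+1,-2>, <+0,+3>, <+1,-2>. This is the pattern <+1,-2>, <+0,+3> repeated.
step 6: apply <+0,+3> → <11,-6>
step 7: apply <+1,-2> → <12,-8>

<12,-8>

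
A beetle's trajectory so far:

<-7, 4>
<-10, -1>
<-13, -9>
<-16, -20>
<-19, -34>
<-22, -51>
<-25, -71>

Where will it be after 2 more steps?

First differences are <-3, -5>, <-3, -8>, <-3, -11>, <-3, -14>, <-3, -17>, <-3, -20>; their common second difference is <+0, -3> (constant acceleration).
step 7: <-25, -71> + <-3, -23> → <-28, -94>
step 8: <-28, -94> + <-3, -26> → <-31, -120>

<-31, -120>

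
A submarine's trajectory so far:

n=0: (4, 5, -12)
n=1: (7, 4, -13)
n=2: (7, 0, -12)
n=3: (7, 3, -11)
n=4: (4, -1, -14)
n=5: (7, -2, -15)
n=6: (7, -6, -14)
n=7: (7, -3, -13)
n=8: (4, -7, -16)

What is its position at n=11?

Differencing gives (+3, -1, -1), (+0, -4, +1), (+0, +3, +1), (-3, -4, -3), (+3, -1, -1), (+0, -4, +1), (+0, +3, +1), (-3, -4, -3). This is the pattern (+3, -1, -1), (+0, -4, +1), (+0, +3, +1), (-3, -4, -3) repeated.
step 9: apply (+3, -1, -1) → (7, -8, -17)
step 10: apply (+0, -4, +1) → (7, -12, -16)
step 11: apply (+0, +3, +1) → (7, -9, -15)

(7, -9, -15)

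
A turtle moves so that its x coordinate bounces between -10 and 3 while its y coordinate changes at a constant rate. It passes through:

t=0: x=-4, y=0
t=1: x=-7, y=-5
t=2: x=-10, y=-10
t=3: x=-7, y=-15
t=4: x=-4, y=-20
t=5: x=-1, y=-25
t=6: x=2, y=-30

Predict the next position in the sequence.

x=1, y=-35

The x coordinate reflects between -10 and 3, moving 3 per step.
  step 7: 2 → 1
The y coordinate changes by -5 each step: at step 7 it is -35.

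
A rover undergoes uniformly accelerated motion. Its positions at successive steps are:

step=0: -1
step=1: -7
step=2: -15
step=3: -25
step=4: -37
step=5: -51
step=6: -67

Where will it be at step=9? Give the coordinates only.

-127

Successive displacements: -6, -8, -10, -12, -14, -16 — each changes by -2.
step 7: -67 − 18 → -85
step 8: -85 − 20 → -105
step 9: -105 − 22 → -127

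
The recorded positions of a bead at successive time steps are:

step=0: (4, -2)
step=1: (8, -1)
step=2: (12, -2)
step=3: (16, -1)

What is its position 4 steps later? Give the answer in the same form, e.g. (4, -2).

First: linear, +4 per step → 32 at step 7.
Second: cycles through -2, -1 every 2 steps. Step 7 lands at position 1 of the cycle → -1.

(32, -1)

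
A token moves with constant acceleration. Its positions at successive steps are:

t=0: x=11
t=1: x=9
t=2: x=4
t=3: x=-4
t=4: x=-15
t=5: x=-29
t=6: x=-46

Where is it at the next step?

x=-66

Taking differences between consecutive positions: -2, -5, -8, -11, -14, -17. These grow by -3 each step.
step 7: -46 − 20 → x=-66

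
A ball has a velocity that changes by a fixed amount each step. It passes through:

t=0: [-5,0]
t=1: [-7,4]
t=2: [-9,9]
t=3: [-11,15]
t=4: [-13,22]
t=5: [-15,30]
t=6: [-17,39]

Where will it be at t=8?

[-21,60]

First differences are [-2,+4], [-2,+5], [-2,+6], [-2,+7], [-2,+8], [-2,+9]; their common second difference is [+0,+1] (constant acceleration).
step 7: [-17,39] + [-2,+10] → [-19,49]
step 8: [-19,49] + [-2,+11] → [-21,60]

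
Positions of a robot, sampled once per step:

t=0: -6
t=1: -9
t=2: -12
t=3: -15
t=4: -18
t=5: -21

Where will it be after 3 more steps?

Each step adds -3 to the position.
step 6: -21 − 3 → -24
step 7: -24 − 3 → -27
step 8: -27 − 3 → -30

-30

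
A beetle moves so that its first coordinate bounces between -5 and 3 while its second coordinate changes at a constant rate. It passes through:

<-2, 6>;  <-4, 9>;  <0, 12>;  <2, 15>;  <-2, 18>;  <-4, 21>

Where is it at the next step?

The first coordinate travels 4 per step and bounces off the walls at -5 and 3.
  step 6: -4 → 0
The second coordinate changes by +3 each step: at step 6 it is 24.

<0, 24>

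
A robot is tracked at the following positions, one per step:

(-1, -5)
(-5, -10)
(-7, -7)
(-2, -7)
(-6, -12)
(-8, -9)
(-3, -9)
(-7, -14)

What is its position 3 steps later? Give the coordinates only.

Step-to-step displacements: (-4, -5), (-2, +3), (+5, +0), (-4, -5), (-2, +3), (+5, +0), (-4, -5) — a repeating cycle of length 3.
step 8: apply (-2, +3) → (-9, -11)
step 9: apply (+5, +0) → (-4, -11)
step 10: apply (-4, -5) → (-8, -16)

(-8, -16)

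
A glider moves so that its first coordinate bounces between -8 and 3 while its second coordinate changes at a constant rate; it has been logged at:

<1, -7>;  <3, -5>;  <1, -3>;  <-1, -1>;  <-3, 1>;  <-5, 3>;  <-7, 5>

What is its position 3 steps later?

The first coordinate travels 2 per step and bounces off the walls at -8 and 3.
  step 7: -7 → -7
  step 8: -7 → -5
  step 9: -5 → -3
The second coordinate changes by +2 each step: at step 9 it is 11.

<-3, 11>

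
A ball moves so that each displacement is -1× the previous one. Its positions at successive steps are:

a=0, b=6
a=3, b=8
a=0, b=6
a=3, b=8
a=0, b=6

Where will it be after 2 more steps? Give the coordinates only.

Step-to-step displacements: (+3,+2), (-3,-2), (+3,+2), (-3,-2); each is -1× the previous.
step 5: a=0, b=6 + (+3,+2) → a=3, b=8
step 6: a=3, b=8 + (-3,-2) → a=0, b=6

a=0, b=6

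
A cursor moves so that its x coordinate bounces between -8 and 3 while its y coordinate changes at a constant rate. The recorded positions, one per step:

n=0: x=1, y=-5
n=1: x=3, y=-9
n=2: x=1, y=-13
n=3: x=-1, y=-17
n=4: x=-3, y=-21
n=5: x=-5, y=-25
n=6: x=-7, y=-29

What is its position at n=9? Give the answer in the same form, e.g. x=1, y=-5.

x=-3, y=-41

The x coordinate reflects between -8 and 3, moving 2 per step.
  step 7: -7 → -7
  step 8: -7 → -5
  step 9: -5 → -3
The y coordinate changes by -4 each step: at step 9 it is -41.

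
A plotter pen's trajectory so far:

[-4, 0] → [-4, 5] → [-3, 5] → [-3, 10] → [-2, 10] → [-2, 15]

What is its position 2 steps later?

Step-to-step displacements: [+0, +5], [+1, +0], [+0, +5], [+1, +0], [+0, +5] — a repeating cycle of length 2.
step 6: apply [+1, +0] → [-1, 15]
step 7: apply [+0, +5] → [-1, 20]

[-1, 20]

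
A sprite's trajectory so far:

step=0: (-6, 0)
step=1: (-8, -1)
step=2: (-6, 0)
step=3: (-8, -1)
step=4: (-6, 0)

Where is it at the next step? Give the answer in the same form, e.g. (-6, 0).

(-8, -1)

Step-to-step displacements: (-2, -1), (+2, +1), (-2, -1), (+2, +1); each is -1× the previous.
step 5: (-6, 0) + (-2, -1) → (-8, -1)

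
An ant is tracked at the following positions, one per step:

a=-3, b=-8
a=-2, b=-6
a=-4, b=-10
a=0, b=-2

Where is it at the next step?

Consecutive displacements (+1, +2), (-2, -4), (+4, +8) scale by a factor of -2 each step.
step 4: a=0, b=-2 + (-8, -16) → a=-8, b=-18

a=-8, b=-18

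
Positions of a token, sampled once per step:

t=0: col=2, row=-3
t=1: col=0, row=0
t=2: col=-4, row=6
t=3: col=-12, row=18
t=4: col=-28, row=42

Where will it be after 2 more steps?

Step-to-step displacements: (-2, +3), (-4, +6), (-8, +12), (-16, +24); each is 2× the previous.
step 5: col=-28, row=42 + (-32, +48) → col=-60, row=90
step 6: col=-60, row=90 + (-64, +96) → col=-124, row=186

col=-124, row=186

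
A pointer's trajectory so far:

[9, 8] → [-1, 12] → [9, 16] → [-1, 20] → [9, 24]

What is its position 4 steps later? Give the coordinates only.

[9, 40]

The first coordinate repeats the cycle [9, -1] with period 2; step 8 mod 2 = 0, giving 9.
The second coordinate changes by +4 each step, so at step 8 it is 8 + 8·(4) = 40.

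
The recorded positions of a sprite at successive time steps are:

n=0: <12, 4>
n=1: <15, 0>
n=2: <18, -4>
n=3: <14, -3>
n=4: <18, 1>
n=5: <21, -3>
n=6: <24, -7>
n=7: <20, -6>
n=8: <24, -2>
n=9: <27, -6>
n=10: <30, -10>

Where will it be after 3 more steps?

<33, -9>

Differencing gives <+3, -4>, <+3, -4>, <-4, +1>, <+4, +4>, <+3, -4>, <+3, -4>, <-4, +1>, <+4, +4>, <+3, -4>, <+3, -4>. This is the pattern <+3, -4>, <+3, -4>, <-4, +1>, <+4, +4> repeated.
step 11: apply <-4, +1> → <26, -9>
step 12: apply <+4, +4> → <30, -5>
step 13: apply <+3, -4> → <33, -9>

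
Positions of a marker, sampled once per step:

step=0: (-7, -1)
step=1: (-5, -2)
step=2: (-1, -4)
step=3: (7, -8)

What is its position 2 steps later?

(55, -32)

The jumps are (+2, -1), (+4, -2), (+8, -4) — a geometric progression with ratio 2.
step 4: (7, -8) + (+16, -8) → (23, -16)
step 5: (23, -16) + (+32, -16) → (55, -32)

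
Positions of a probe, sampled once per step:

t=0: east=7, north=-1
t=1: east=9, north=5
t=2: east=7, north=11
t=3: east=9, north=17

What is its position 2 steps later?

east=9, north=29

The east coordinate repeats the cycle [7, 9] with period 2; step 5 mod 2 = 1, giving 9.
The north coordinate changes by +6 each step, so at step 5 it is -1 + 5·(6) = 29.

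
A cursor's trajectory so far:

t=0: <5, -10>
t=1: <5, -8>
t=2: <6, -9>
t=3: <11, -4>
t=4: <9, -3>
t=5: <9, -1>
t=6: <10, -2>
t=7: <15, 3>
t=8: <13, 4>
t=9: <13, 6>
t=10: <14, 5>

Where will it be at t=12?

Step-to-step displacements: <+0, +2>, <+1, -1>, <+5, +5>, <-2, +1>, <+0, +2>, <+1, -1>, <+5, +5>, <-2, +1>, <+0, +2>, <+1, -1> — a repeating cycle of length 4.
step 11: apply <+5, +5> → <19, 10>
step 12: apply <-2, +1> → <17, 11>

<17, 11>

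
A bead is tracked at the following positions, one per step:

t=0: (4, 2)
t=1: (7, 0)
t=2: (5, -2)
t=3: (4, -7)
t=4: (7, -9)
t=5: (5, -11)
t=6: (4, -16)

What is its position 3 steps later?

(4, -25)

Differencing gives (+3, -2), (-2, -2), (-1, -5), (+3, -2), (-2, -2), (-1, -5). This is the pattern (+3, -2), (-2, -2), (-1, -5) repeated.
step 7: apply (+3, -2) → (7, -18)
step 8: apply (-2, -2) → (5, -20)
step 9: apply (-1, -5) → (4, -25)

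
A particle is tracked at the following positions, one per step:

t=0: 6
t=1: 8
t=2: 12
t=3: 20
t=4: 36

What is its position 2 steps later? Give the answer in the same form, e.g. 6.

Consecutive displacements +2, +4, +8, +16 scale by a factor of 2 each step.
step 5: 36 + 32 → 68
step 6: 68 + 64 → 132

132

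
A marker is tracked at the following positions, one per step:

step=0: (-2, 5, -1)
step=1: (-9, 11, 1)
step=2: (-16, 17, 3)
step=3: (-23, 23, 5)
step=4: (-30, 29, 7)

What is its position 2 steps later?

(-44, 41, 11)

The position changes by (-7, +6, +2) every step.
step 5: (-30, 29, 7) + (-7, +6, +2) → (-37, 35, 9)
step 6: (-37, 35, 9) + (-7, +6, +2) → (-44, 41, 11)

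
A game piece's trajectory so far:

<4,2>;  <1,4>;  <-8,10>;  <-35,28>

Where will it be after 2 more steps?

<-359,244>

Step-to-step displacements: <-3,+2>, <-9,+6>, <-27,+18>; each is 3× the previous.
step 4: <-35,28> + <-81,+54> → <-116,82>
step 5: <-116,82> + <-243,+162> → <-359,244>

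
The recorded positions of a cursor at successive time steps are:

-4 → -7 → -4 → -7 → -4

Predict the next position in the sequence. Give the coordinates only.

-7

Step-to-step displacements: -3, +3, -3, +3; each is -1× the previous.
step 5: -4 − 3 → -7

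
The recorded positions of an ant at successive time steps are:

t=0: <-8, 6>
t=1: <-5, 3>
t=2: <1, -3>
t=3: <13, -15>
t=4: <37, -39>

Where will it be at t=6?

<181, -183>

Consecutive displacements <+3, -3>, <+6, -6>, <+12, -12>, <+24, -24> scale by a factor of 2 each step.
step 5: <37, -39> + <+48, -48> → <85, -87>
step 6: <85, -87> + <+96, -96> → <181, -183>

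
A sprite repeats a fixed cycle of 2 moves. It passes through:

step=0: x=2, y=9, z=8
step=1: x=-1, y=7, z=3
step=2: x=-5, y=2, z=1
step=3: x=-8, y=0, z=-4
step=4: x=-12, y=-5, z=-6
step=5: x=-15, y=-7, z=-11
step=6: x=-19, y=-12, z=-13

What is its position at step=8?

The moves between consecutive positions are (-3, -2, -5), (-4, -5, -2), (-3, -2, -5), (-4, -5, -2), (-3, -2, -5), (-4, -5, -2); they repeat the 2-cycle [(-3, -2, -5), (-4, -5, -2)].
step 7: apply (-3, -2, -5) → x=-22, y=-14, z=-18
step 8: apply (-4, -5, -2) → x=-26, y=-19, z=-20

x=-26, y=-19, z=-20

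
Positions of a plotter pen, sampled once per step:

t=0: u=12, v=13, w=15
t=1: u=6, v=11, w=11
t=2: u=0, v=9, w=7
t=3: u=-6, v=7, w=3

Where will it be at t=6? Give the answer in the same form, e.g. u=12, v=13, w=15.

The position changes by (-6,-2,-4) every step.
step 4: u=-6, v=7, w=3 + (-6,-2,-4) → u=-12, v=5, w=-1
step 5: u=-12, v=5, w=-1 + (-6,-2,-4) → u=-18, v=3, w=-5
step 6: u=-18, v=3, w=-5 + (-6,-2,-4) → u=-24, v=1, w=-9

u=-24, v=1, w=-9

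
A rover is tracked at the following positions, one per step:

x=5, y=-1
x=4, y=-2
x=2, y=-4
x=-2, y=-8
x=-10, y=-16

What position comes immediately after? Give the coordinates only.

x=-26, y=-32

Consecutive displacements (-1, -1), (-2, -2), (-4, -4), (-8, -8) scale by a factor of 2 each step.
step 5: x=-10, y=-16 + (-16, -16) → x=-26, y=-32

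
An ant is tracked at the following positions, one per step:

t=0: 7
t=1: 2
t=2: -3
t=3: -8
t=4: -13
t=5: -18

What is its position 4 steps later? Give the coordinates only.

Constant displacement of -5 per step.
step 6: -18 − 5 → -23
step 7: -23 − 5 → -28
step 8: -28 − 5 → -33
step 9: -33 − 5 → -38

-38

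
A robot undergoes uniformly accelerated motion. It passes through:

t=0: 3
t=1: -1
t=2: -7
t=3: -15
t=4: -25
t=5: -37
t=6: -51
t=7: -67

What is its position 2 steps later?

Successive displacements: -4, -6, -8, -10, -12, -14, -16 — each changes by -2.
step 8: -67 − 18 → -85
step 9: -85 − 20 → -105

-105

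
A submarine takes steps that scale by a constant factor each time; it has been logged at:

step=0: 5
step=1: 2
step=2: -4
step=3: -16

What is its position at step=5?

The jumps are -3, -6, -12 — a geometric progression with ratio 2.
step 4: -16 − 24 → -40
step 5: -40 − 48 → -88

-88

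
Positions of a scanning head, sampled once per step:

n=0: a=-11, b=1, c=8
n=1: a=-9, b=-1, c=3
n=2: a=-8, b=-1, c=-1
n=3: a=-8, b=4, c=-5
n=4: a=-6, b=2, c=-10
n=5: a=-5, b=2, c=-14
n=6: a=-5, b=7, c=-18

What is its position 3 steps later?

Step-to-step displacements: (+2, -2, -5), (+1, +0, -4), (+0, +5, -4), (+2, -2, -5), (+1, +0, -4), (+0, +5, -4) — a repeating cycle of length 3.
step 7: apply (+2, -2, -5) → a=-3, b=5, c=-23
step 8: apply (+1, +0, -4) → a=-2, b=5, c=-27
step 9: apply (+0, +5, -4) → a=-2, b=10, c=-31

a=-2, b=10, c=-31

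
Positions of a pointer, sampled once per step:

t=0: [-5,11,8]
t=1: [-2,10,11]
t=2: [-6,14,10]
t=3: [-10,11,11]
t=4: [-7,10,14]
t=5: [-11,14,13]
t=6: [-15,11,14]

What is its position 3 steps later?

[-20,11,17]

Differencing gives [+3,-1,+3], [-4,+4,-1], [-4,-3,+1], [+3,-1,+3], [-4,+4,-1], [-4,-3,+1]. This is the pattern [+3,-1,+3], [-4,+4,-1], [-4,-3,+1] repeated.
step 7: apply [+3,-1,+3] → [-12,10,17]
step 8: apply [-4,+4,-1] → [-16,14,16]
step 9: apply [-4,-3,+1] → [-20,11,17]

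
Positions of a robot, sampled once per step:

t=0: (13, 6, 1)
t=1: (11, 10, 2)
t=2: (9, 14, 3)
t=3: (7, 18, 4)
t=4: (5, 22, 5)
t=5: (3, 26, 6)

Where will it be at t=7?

(-1, 34, 8)

Constant displacement of (-2, +4, +1) per step.
step 6: (3, 26, 6) + (-2, +4, +1) → (1, 30, 7)
step 7: (1, 30, 7) + (-2, +4, +1) → (-1, 34, 8)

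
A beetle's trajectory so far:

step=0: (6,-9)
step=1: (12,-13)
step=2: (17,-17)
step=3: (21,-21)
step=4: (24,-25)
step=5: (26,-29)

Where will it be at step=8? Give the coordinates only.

(26,-41)

Successive displacements: (+6,-4), (+5,-4), (+4,-4), (+3,-4), (+2,-4) — each changes by (-1,+0).
step 6: (26,-29) + (+1,-4) → (27,-33)
step 7: (27,-33) + (+0,-4) → (27,-37)
step 8: (27,-37) + (-1,-4) → (26,-41)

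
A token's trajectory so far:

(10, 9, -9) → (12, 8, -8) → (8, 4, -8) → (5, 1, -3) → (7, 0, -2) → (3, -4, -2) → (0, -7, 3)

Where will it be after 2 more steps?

Step-to-step displacements: (+2, -1, +1), (-4, -4, +0), (-3, -3, +5), (+2, -1, +1), (-4, -4, +0), (-3, -3, +5) — a repeating cycle of length 3.
step 7: apply (+2, -1, +1) → (2, -8, 4)
step 8: apply (-4, -4, +0) → (-2, -12, 4)

(-2, -12, 4)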